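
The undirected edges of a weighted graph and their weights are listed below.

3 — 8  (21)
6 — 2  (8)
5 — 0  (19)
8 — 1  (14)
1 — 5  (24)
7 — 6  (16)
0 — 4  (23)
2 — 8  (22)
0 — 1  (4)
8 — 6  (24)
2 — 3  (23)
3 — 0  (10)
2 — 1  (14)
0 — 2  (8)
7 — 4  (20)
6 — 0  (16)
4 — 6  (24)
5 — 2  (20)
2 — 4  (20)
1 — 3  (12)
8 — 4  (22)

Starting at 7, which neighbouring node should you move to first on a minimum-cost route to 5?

6

Compare a few routes:
7 → 6 → 2 → 0 → 5: 16+8+8+19 = 51
7 → 6 → 2 → 5: 16+8+20 = 44
7 → 6 → 0 → 5: 16+16+19 = 51
Cheapest is 7 → 6 → 2 → 5 at 44.
So from 7 the first move is to 6.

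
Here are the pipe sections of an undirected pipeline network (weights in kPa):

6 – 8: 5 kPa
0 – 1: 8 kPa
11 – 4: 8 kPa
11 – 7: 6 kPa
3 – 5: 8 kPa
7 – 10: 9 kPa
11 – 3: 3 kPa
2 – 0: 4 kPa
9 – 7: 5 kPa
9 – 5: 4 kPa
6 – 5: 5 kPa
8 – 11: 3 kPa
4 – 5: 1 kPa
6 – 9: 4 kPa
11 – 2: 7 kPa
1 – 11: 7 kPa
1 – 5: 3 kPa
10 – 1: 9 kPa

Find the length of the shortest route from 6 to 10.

Compare a few routes:
6 → 9 → 5 → 1 → 10: 4+4+3+9 = 20
6 → 5 → 1 → 10: 5+3+9 = 17
6 → 9 → 7 → 10: 4+5+9 = 18
The minimum is 17 kPa via 6 → 5 → 1 → 10.

17 kPa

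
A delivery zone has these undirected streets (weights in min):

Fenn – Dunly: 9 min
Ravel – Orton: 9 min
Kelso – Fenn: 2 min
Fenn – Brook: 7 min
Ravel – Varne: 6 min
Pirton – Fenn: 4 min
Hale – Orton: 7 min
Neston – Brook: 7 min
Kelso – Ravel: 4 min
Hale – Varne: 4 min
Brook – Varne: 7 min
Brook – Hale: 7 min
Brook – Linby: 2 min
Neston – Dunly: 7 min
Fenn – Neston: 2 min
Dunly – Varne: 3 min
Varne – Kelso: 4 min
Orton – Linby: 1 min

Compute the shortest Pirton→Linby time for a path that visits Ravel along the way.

20 min

Best Pirton to Ravel: Pirton → Fenn → Kelso → Ravel costing 10
Shortest Ravel→Linby: Ravel → Orton → Linby = 10
Total via Ravel: 10 + 10 = 20 min.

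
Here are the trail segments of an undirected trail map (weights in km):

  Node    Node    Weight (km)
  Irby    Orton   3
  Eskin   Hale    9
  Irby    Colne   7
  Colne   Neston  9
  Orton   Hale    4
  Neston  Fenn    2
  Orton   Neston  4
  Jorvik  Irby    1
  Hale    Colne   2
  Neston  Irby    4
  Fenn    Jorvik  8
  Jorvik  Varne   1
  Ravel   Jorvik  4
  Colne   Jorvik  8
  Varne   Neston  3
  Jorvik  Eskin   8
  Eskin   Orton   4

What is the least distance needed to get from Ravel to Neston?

Candidate routes:
Ravel–Jorvik–Varne–Neston: 4+1+3 = 8
Ravel–Jorvik–Irby–Neston: 4+1+4 = 9
The minimum is 8 km via Ravel–Jorvik–Varne–Neston.

8 km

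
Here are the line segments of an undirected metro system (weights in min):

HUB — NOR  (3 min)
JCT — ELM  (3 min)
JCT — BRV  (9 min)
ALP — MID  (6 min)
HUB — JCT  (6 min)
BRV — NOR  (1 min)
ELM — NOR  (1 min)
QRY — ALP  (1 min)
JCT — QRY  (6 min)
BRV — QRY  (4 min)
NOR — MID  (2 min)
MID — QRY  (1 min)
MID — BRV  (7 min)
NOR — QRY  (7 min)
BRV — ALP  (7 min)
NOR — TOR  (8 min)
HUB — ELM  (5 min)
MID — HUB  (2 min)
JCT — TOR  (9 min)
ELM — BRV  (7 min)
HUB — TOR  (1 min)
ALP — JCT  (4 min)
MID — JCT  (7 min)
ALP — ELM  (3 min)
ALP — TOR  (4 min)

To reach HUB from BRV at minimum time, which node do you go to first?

NOR

Compare a few routes:
BRV–NOR–ELM–HUB: 1+1+5 = 7
BRV–NOR–MID–HUB: 1+2+2 = 5
BRV–NOR–HUB: 1+3 = 4
BRV–QRY–MID–HUB: 4+1+2 = 7
The minimum is 4 min via BRV–NOR–HUB.
So from BRV the first move is to NOR.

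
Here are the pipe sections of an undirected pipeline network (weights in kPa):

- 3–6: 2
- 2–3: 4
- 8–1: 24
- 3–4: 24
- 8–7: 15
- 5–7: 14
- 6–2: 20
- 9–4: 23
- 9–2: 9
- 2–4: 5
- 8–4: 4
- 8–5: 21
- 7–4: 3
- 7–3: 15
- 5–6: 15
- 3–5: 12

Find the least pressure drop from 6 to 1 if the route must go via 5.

59 kPa

Shortest 6→5: 6 → 3 → 5 = 14
Best 5 to 1: 5 → 8 → 1 costing 45
Total via 5: 14 + 45 = 59 kPa.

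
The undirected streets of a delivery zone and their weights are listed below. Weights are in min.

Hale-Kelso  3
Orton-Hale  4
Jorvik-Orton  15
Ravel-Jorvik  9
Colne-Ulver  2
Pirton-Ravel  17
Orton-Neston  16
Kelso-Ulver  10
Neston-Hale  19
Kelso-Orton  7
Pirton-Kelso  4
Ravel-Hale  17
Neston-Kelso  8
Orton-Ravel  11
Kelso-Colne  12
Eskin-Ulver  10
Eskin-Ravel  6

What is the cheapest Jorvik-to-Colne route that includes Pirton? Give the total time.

42 min

Best Jorvik to Pirton: Jorvik → Ravel → Pirton costing 26
Shortest Pirton→Colne: Pirton → Kelso → Colne = 16
Total via Pirton: 26 + 16 = 42 min.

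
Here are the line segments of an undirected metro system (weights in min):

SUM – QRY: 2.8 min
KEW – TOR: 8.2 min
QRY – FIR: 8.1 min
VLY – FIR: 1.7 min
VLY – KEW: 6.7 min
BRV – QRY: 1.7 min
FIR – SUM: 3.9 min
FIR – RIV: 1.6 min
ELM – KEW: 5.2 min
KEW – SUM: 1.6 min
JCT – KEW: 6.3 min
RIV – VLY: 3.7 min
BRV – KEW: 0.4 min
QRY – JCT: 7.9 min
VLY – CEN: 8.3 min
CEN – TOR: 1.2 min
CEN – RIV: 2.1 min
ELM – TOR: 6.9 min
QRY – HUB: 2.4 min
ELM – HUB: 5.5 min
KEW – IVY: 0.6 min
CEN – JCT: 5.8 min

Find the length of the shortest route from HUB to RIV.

10.7 min

Settle nodes by increasing distance from HUB:
HUB: 0
QRY: 2.4  (via HUB)
BRV: 4.1  (via QRY)
KEW: 4.5  (via BRV)
IVY: 5.1  (via KEW)
SUM: 5.2  (via QRY)
ELM: 5.5  (via HUB)
FIR: 9.1  (via SUM)
JCT: 10.3  (via QRY)
RIV: 10.7  (via FIR)
Shortest route: HUB → QRY → SUM → FIR → RIV = 10.7 min.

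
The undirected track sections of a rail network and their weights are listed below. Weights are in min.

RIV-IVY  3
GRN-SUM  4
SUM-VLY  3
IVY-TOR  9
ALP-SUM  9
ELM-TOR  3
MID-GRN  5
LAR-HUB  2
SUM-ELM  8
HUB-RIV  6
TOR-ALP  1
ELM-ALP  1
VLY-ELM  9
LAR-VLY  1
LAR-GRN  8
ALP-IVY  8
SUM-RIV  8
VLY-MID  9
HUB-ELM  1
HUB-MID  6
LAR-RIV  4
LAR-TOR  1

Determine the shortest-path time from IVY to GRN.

15 min

Compare a few routes:
IVY - TOR - LAR - GRN: 9+1+8 = 18
IVY - RIV - LAR - GRN: 3+4+8 = 15
IVY - ALP - TOR - LAR - GRN: 8+1+1+8 = 18
IVY - TOR - LAR - VLY - SUM - GRN: 9+1+1+3+4 = 18
The minimum is 15 min via IVY - RIV - LAR - GRN.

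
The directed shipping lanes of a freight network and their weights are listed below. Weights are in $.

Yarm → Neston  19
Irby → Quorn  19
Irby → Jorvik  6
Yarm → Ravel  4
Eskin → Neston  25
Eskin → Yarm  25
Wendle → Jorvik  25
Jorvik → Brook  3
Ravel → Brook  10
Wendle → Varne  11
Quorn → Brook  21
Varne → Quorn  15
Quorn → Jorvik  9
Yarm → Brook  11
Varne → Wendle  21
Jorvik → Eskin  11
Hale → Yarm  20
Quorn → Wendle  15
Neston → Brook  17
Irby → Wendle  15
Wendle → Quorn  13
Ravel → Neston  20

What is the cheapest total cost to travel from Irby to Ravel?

$46

Shortest distances from Irby:
Irby: 0
Jorvik: 6  (via Irby)
Brook: 9  (via Jorvik)
Wendle: 15  (via Irby)
Eskin: 17  (via Jorvik)
Quorn: 19  (via Irby)
Varne: 26  (via Wendle)
Yarm: 42  (via Eskin)
Neston: 42  (via Eskin)
Ravel: 46  (via Yarm)
Shortest route: Irby–Jorvik–Eskin–Yarm–Ravel = $46.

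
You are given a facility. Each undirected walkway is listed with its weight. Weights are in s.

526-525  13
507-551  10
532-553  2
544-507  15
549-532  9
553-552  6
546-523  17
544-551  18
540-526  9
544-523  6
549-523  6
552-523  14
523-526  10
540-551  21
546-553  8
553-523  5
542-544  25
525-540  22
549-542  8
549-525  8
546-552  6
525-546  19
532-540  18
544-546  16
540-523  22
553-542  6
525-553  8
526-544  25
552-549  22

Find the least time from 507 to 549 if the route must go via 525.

Shortest 507→525: 507–544–523–553–525 = 34
Best 525 to 549: 525–549 costing 8
Total via 525: 34 + 8 = 42 s.

42 s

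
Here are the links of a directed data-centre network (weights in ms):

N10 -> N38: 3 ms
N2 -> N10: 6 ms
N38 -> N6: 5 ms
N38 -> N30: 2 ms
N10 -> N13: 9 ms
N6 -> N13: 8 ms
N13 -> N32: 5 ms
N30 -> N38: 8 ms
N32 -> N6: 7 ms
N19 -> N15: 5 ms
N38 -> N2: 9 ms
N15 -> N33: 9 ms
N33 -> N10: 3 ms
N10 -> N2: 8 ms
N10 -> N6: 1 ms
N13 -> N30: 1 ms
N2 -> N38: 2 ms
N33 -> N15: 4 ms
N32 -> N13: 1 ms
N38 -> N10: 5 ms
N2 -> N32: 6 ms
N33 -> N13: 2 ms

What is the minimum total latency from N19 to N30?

Settle nodes by increasing distance from N19:
N19: 0
N15: 5  (via N19)
N33: 14  (via N15)
N13: 16  (via N33)
N30: 17  (via N13)
Shortest route: N19 → N15 → N33 → N13 → N30 = 17 ms.

17 ms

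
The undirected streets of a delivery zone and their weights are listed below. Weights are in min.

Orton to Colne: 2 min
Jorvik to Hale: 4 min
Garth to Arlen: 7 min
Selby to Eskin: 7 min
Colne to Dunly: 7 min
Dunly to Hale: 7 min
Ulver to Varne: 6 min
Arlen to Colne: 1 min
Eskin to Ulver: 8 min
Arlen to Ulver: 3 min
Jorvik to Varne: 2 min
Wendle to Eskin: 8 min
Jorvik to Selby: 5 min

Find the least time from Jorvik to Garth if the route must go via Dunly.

Best Jorvik to Dunly: Jorvik → Hale → Dunly costing 11
Shortest Dunly→Garth: Dunly → Colne → Arlen → Garth = 15
Total via Dunly: 11 + 15 = 26 min.

26 min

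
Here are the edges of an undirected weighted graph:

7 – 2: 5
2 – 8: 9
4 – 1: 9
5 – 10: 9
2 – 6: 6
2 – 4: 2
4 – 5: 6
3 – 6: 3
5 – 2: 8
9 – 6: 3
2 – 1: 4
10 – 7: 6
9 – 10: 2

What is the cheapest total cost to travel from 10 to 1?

15

Settle nodes by increasing distance from 10:
10: 0
9: 2  (via 10)
6: 5  (via 9)
7: 6  (via 10)
3: 8  (via 6)
5: 9  (via 10)
2: 11  (via 6)
4: 13  (via 2)
1: 15  (via 2)
Shortest route: 10 → 9 → 6 → 2 → 1 = 15.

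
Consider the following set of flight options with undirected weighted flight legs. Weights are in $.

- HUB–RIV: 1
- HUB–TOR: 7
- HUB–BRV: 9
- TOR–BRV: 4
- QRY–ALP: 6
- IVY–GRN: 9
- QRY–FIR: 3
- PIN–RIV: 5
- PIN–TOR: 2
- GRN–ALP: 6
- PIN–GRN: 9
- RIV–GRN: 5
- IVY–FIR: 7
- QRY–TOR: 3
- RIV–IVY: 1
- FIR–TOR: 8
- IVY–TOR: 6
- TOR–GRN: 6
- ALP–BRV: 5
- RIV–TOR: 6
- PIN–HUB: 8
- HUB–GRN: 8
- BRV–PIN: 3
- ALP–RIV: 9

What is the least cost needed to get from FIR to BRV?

$10

Compare a few routes:
FIR - QRY - TOR - BRV: 3+3+4 = 10
FIR - QRY - TOR - PIN - BRV: 3+3+2+3 = 11
Cheapest is FIR - QRY - TOR - BRV at $10.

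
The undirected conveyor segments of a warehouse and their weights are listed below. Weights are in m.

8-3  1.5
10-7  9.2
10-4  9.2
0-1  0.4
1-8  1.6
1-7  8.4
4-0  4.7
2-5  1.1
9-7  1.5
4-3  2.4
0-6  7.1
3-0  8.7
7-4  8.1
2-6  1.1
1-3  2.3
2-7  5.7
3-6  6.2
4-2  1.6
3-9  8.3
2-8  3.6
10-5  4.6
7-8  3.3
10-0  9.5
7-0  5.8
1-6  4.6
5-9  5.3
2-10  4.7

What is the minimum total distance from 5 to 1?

Enumerating some paths:
5 - 2 - 6 - 1: 1.1+1.1+4.6 = 6.8
5 - 2 - 4 - 3 - 1: 1.1+1.6+2.4+2.3 = 7.4
5 - 2 - 8 - 1: 1.1+3.6+1.6 = 6.3
Cheapest is 5 - 2 - 8 - 1 at 6.3 m.

6.3 m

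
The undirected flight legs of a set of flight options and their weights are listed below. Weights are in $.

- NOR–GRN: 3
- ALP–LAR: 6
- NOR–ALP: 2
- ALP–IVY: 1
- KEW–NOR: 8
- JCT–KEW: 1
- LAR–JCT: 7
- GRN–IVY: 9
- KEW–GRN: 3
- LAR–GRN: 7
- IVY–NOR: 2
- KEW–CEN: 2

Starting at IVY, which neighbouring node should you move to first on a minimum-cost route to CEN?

Compare a few routes:
IVY–ALP–NOR–GRN–KEW–CEN: 1+2+3+3+2 = 11
IVY–NOR–GRN–KEW–CEN: 2+3+3+2 = 10
IVY–NOR–KEW–CEN: 2+8+2 = 12
Cheapest is IVY–NOR–GRN–KEW–CEN at $10.
So from IVY the first move is to NOR.

NOR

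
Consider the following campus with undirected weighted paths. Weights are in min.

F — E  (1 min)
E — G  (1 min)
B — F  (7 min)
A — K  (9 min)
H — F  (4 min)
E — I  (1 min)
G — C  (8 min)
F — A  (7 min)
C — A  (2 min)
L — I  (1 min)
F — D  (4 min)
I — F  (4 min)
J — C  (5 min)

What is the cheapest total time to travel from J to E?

Enumerating some paths:
J - C - A - F - E: 5+2+7+1 = 15
J - C - A - F - I - E: 5+2+7+4+1 = 19
J - C - G - E: 5+8+1 = 14
Cheapest is J - C - G - E at 14 min.

14 min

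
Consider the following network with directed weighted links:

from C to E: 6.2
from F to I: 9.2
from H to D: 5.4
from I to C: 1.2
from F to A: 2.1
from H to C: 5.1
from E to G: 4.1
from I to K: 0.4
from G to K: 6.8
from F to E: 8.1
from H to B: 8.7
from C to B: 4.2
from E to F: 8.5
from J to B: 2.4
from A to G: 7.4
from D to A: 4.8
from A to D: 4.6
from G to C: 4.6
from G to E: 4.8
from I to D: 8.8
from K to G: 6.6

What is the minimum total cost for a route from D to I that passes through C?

Shortest D→C: D–A–G–C = 16.8
Best C to I: C–E–F–I costing 23.9
Total via C: 16.8 + 23.9 = 40.7.

40.7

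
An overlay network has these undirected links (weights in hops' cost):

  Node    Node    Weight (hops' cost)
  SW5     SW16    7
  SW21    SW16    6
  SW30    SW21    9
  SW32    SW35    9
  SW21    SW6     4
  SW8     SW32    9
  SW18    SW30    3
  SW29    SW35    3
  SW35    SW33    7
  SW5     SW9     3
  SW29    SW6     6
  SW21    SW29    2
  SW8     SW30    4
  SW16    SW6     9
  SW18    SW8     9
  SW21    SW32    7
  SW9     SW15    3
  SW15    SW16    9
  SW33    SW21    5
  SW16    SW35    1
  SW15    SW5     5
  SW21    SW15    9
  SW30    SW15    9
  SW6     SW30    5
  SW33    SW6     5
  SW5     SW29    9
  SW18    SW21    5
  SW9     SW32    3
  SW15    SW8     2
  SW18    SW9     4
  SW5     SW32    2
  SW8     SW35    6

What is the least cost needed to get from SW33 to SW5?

14 hops' cost

Settle nodes by increasing distance from SW33:
SW33: 0
SW21: 5  (via SW33)
SW6: 5  (via SW33)
SW35: 7  (via SW33)
SW29: 7  (via SW21)
SW16: 8  (via SW35)
SW18: 10  (via SW21)
SW30: 10  (via SW6)
SW32: 12  (via SW21)
SW8: 13  (via SW35)
SW15: 14  (via SW21)
SW5: 14  (via SW32)
Shortest route: SW33 → SW21 → SW32 → SW5 = 14 hops' cost.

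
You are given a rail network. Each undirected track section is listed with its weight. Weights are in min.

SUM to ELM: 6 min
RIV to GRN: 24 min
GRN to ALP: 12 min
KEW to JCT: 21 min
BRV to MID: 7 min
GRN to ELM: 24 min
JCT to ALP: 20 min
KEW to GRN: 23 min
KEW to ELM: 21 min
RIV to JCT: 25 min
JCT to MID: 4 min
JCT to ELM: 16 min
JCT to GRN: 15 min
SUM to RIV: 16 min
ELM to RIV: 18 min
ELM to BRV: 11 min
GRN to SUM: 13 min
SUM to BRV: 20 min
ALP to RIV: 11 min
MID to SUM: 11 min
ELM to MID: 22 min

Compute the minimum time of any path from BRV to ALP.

Running Dijkstra from BRV:
BRV: 0
MID: 7  (via BRV)
ELM: 11  (via BRV)
JCT: 11  (via MID)
SUM: 17  (via ELM)
GRN: 26  (via JCT)
RIV: 29  (via ELM)
ALP: 31  (via JCT)
Shortest route: BRV → MID → JCT → ALP = 31 min.

31 min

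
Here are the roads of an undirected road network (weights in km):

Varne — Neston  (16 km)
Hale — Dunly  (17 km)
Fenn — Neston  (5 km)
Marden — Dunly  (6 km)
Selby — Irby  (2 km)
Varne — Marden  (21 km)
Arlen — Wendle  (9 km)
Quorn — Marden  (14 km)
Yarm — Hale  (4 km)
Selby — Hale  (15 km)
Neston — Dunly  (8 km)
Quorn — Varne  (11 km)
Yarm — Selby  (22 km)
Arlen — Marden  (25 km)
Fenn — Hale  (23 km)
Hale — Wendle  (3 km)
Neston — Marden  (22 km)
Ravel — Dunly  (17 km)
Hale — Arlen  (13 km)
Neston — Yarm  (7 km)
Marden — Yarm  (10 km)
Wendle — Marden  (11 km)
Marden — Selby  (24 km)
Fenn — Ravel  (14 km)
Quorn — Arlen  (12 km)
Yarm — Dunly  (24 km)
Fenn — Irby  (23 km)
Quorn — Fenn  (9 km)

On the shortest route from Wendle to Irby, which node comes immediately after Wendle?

Candidate routes:
Wendle - Hale - Yarm - Selby - Irby: 3+4+22+2 = 31
Wendle - Hale - Selby - Irby: 3+15+2 = 20
Cheapest is Wendle - Hale - Selby - Irby at 20 km.
So from Wendle the first move is to Hale.

Hale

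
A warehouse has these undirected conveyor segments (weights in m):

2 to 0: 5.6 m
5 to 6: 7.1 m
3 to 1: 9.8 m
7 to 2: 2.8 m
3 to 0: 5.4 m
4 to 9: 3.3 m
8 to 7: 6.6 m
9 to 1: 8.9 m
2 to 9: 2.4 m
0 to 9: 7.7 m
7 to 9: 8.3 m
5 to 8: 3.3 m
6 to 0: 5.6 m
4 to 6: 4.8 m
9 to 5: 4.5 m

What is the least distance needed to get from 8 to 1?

16.7 m

Running Dijkstra from 8:
8: 0
5: 3.3  (via 8)
7: 6.6  (via 8)
9: 7.8  (via 5)
2: 9.4  (via 7)
6: 10.4  (via 5)
4: 11.1  (via 9)
0: 15  (via 2)
1: 16.7  (via 9)
Shortest route: 8–5–9–1 = 16.7 m.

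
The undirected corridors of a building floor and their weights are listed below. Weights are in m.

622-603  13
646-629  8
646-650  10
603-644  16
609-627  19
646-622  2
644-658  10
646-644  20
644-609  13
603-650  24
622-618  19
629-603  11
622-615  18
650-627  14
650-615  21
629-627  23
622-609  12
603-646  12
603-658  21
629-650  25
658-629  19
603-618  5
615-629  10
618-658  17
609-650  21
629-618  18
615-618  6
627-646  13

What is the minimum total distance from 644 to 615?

27 m

Running Dijkstra from 644:
644: 0
658: 10  (via 644)
609: 13  (via 644)
603: 16  (via 644)
646: 20  (via 644)
618: 21  (via 603)
622: 22  (via 646)
615: 27  (via 618)
Shortest route: 644–603–618–615 = 27 m.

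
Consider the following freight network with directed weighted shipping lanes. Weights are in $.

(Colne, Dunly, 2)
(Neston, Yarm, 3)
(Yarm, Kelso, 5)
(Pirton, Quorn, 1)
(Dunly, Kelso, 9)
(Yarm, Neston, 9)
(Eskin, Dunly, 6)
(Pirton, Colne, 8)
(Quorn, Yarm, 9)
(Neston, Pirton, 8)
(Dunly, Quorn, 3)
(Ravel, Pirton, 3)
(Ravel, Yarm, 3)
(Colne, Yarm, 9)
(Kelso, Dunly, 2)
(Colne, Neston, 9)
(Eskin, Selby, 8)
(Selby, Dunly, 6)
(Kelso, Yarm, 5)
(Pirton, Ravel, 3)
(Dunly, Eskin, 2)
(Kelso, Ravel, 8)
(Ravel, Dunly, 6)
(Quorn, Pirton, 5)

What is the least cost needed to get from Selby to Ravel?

$17

Shortest distances from Selby:
Selby: 0
Dunly: 6  (via Selby)
Eskin: 8  (via Dunly)
Quorn: 9  (via Dunly)
Pirton: 14  (via Quorn)
Kelso: 15  (via Dunly)
Ravel: 17  (via Pirton)
Shortest route: Selby → Dunly → Quorn → Pirton → Ravel = $17.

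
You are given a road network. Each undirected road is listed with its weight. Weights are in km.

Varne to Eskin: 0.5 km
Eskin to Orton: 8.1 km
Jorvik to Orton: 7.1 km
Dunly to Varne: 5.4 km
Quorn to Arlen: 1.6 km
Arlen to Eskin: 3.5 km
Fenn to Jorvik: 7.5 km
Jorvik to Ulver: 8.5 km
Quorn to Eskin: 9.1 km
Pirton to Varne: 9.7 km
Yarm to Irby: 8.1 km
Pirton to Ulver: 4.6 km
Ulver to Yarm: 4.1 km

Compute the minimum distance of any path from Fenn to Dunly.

28.6 km

Candidate routes:
Fenn–Jorvik–Orton–Eskin–Varne–Dunly: 7.5+7.1+8.1+0.5+5.4 = 28.6
Fenn–Jorvik–Ulver–Pirton–Varne–Dunly: 7.5+8.5+4.6+9.7+5.4 = 35.7
The minimum is 28.6 km via Fenn–Jorvik–Orton–Eskin–Varne–Dunly.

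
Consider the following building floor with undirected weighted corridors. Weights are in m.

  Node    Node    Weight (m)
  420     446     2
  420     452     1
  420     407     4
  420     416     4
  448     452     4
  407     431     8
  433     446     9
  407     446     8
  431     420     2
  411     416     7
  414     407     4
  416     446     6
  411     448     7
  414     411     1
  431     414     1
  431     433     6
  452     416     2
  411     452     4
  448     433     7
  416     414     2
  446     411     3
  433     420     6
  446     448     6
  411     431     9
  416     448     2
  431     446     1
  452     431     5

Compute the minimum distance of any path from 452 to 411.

Shortest distances from 452:
452: 0
420: 1  (via 452)
416: 2  (via 452)
446: 3  (via 420)
431: 3  (via 420)
411: 4  (via 452)
Shortest route: 452–411 = 4 m.

4 m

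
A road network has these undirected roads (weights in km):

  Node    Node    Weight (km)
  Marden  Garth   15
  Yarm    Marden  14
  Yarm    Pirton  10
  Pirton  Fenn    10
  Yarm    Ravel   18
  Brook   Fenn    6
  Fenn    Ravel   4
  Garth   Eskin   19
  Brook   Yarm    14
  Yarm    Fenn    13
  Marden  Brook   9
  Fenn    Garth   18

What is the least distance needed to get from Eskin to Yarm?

48 km

Running Dijkstra from Eskin:
Eskin: 0
Garth: 19  (via Eskin)
Marden: 34  (via Garth)
Fenn: 37  (via Garth)
Ravel: 41  (via Fenn)
Brook: 43  (via Marden)
Pirton: 47  (via Fenn)
Yarm: 48  (via Marden)
Shortest route: Eskin–Garth–Marden–Yarm = 48 km.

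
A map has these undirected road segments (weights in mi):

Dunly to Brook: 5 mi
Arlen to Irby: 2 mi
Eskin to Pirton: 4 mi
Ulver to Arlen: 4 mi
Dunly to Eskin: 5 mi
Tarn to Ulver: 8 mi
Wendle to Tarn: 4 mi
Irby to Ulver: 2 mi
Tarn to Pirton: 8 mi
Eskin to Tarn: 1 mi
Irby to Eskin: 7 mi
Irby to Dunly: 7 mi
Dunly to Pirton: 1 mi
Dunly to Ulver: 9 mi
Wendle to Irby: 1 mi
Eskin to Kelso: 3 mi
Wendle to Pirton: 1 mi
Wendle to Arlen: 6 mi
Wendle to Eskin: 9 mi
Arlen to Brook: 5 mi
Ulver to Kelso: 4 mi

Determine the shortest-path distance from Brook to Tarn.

Enumerating some paths:
Brook → Arlen → Irby → Wendle → Pirton → Eskin → Tarn: 5+2+1+1+4+1 = 14
Brook → Dunly → Pirton → Wendle → Tarn: 5+1+1+4 = 11
Brook → Arlen → Irby → Wendle → Tarn: 5+2+1+4 = 12
Brook → Dunly → Pirton → Tarn: 5+1+8 = 14
Cheapest is Brook → Dunly → Pirton → Wendle → Tarn at 11 mi.

11 mi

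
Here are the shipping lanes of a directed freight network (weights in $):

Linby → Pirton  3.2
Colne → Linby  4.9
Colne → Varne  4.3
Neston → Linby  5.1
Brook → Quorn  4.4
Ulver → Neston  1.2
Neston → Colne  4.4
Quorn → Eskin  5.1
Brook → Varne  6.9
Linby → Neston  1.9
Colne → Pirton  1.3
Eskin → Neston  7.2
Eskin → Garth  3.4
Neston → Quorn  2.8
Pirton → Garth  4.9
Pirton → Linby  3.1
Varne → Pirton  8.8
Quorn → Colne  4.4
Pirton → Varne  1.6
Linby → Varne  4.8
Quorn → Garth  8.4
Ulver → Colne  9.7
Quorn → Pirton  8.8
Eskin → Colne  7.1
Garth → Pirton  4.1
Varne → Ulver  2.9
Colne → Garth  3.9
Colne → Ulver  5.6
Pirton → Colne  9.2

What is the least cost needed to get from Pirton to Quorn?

$7.8

Shortest distances from Pirton:
Pirton: 0
Varne: 1.6  (via Pirton)
Linby: 3.1  (via Pirton)
Ulver: 4.5  (via Varne)
Garth: 4.9  (via Pirton)
Neston: 5  (via Linby)
Quorn: 7.8  (via Neston)
Shortest route: Pirton–Linby–Neston–Quorn = $7.8.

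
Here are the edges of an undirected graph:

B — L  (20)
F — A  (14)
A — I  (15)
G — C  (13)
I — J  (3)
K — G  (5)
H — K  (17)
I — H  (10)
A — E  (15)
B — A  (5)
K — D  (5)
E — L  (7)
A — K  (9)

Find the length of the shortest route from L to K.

31

Candidate routes:
L–E–A–K: 7+15+9 = 31
L–B–A–K: 20+5+9 = 34
The minimum is 31 via L–E–A–K.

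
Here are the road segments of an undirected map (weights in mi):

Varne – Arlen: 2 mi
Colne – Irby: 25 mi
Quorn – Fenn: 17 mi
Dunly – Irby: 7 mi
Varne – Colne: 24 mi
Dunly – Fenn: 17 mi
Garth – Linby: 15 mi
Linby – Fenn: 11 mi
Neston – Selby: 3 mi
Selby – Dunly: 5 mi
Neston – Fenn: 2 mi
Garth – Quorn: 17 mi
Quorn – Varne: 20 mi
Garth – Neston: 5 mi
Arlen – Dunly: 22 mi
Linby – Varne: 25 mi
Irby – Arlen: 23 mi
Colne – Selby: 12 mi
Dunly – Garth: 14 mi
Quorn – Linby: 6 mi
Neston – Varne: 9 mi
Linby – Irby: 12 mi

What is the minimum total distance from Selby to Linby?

16 mi

Shortest distances from Selby:
Selby: 0
Neston: 3  (via Selby)
Dunly: 5  (via Selby)
Fenn: 5  (via Neston)
Garth: 8  (via Neston)
Irby: 12  (via Dunly)
Varne: 12  (via Neston)
Colne: 12  (via Selby)
Arlen: 14  (via Varne)
Linby: 16  (via Fenn)
Shortest route: Selby → Neston → Fenn → Linby = 16 mi.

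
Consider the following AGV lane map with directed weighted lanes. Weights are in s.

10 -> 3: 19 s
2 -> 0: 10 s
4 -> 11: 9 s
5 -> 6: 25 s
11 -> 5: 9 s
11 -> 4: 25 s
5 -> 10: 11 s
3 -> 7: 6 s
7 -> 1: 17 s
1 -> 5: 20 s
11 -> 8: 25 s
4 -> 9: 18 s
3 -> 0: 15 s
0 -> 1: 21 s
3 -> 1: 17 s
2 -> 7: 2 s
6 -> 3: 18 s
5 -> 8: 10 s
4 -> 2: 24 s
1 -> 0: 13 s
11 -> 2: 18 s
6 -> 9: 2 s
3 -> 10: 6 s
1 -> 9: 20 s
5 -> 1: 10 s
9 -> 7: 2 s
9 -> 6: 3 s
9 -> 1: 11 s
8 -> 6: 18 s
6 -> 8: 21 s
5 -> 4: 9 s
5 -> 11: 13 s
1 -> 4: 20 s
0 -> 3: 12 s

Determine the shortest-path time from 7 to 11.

46 s

Running Dijkstra from 7:
7: 0
1: 17  (via 7)
0: 30  (via 1)
4: 37  (via 1)
5: 37  (via 1)
9: 37  (via 1)
6: 40  (via 9)
3: 42  (via 0)
11: 46  (via 4)
Shortest route: 7 → 1 → 4 → 11 = 46 s.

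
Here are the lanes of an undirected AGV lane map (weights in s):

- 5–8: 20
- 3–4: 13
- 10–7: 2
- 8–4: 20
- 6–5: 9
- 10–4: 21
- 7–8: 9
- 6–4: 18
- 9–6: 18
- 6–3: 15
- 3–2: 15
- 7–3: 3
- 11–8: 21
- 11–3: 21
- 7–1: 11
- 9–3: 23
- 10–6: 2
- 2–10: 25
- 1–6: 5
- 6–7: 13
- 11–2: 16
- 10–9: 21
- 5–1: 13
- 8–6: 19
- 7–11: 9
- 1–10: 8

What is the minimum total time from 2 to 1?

Compare a few routes:
2 → 3 → 7 → 10 → 1: 15+3+2+8 = 28
2 → 3 → 7 → 1: 15+3+11 = 29
2 → 10 → 6 → 1: 25+2+5 = 32
2 → 3 → 7 → 10 → 6 → 1: 15+3+2+2+5 = 27
The minimum is 27 s via 2 → 3 → 7 → 10 → 6 → 1.

27 s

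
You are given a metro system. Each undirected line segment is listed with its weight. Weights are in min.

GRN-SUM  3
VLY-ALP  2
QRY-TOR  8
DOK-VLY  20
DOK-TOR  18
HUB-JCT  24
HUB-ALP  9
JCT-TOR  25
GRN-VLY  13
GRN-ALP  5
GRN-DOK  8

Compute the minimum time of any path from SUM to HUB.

17 min

Settle nodes by increasing distance from SUM:
SUM: 0
GRN: 3  (via SUM)
ALP: 8  (via GRN)
VLY: 10  (via ALP)
DOK: 11  (via GRN)
HUB: 17  (via ALP)
Shortest route: SUM–GRN–ALP–HUB = 17 min.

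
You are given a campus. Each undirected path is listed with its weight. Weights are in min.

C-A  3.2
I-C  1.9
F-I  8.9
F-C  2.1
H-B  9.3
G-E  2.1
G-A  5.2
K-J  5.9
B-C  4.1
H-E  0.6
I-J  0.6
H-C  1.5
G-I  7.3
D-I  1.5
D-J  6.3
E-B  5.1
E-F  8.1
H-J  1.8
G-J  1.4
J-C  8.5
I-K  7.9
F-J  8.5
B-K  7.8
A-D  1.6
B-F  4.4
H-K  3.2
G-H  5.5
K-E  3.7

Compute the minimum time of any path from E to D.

Settle nodes by increasing distance from E:
E: 0
H: 0.6  (via E)
C: 2.1  (via H)
G: 2.1  (via E)
J: 2.4  (via H)
I: 3  (via J)
K: 3.7  (via E)
F: 4.2  (via C)
D: 4.5  (via I)
Shortest route: E–H–J–I–D = 4.5 min.

4.5 min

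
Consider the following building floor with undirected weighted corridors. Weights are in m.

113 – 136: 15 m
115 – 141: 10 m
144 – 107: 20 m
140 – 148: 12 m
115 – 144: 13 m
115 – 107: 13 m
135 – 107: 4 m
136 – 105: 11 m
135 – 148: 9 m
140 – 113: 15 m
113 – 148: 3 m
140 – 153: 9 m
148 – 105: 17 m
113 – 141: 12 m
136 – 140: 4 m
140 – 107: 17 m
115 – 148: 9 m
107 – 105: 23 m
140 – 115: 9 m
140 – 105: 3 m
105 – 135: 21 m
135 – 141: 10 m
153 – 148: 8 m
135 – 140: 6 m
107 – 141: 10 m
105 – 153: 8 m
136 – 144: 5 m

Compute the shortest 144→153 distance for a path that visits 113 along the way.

Shortest 144→113: 144 → 136 → 113 = 20
Best 113 to 153: 113 → 148 → 153 costing 11
Total via 113: 20 + 11 = 31 m.

31 m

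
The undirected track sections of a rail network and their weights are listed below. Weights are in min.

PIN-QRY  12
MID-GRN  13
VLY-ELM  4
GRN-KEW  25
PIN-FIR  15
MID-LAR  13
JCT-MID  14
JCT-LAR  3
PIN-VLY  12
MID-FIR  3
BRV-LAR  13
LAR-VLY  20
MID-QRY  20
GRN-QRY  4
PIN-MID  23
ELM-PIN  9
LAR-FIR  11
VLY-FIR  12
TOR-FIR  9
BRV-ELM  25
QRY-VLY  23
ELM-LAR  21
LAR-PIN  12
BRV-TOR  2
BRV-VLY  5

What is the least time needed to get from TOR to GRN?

Enumerating some paths:
TOR → BRV → VLY → FIR → MID → GRN: 2+5+12+3+13 = 35
TOR → BRV → VLY → QRY → GRN: 2+5+23+4 = 34
TOR → FIR → MID → GRN: 9+3+13 = 25
TOR → BRV → VLY → PIN → QRY → GRN: 2+5+12+12+4 = 35
The minimum is 25 min via TOR → FIR → MID → GRN.

25 min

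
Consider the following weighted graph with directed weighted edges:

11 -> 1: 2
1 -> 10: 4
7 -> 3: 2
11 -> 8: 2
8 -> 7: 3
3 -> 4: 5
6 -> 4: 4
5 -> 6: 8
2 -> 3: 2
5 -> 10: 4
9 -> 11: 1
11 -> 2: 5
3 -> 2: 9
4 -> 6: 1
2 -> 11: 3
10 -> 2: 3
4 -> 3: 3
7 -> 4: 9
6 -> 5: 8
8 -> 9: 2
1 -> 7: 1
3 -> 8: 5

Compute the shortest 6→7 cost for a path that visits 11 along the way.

18

Shortest 6→11: 6 → 4 → 3 → 8 → 9 → 11 = 15
Best 11 to 7: 11 → 1 → 7 costing 3
Total via 11: 15 + 3 = 18.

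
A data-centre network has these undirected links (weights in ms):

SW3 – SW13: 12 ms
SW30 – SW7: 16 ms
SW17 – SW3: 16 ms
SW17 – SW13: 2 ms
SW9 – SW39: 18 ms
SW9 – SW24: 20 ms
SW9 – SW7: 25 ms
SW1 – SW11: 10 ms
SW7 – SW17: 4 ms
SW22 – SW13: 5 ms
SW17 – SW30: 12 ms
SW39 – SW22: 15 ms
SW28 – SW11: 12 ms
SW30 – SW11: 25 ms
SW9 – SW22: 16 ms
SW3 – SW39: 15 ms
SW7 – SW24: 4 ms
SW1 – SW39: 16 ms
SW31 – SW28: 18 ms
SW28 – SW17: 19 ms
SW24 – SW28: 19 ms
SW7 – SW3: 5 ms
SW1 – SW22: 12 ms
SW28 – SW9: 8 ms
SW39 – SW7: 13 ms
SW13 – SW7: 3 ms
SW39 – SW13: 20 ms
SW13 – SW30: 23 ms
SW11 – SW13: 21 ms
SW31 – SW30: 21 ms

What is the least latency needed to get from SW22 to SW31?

Enumerating some paths:
SW22–SW13–SW17–SW30–SW31: 5+2+12+21 = 40
SW22–SW9–SW28–SW31: 16+8+18 = 42
SW22–SW13–SW17–SW28–SW31: 5+2+19+18 = 44
Cheapest is SW22–SW13–SW17–SW30–SW31 at 40 ms.

40 ms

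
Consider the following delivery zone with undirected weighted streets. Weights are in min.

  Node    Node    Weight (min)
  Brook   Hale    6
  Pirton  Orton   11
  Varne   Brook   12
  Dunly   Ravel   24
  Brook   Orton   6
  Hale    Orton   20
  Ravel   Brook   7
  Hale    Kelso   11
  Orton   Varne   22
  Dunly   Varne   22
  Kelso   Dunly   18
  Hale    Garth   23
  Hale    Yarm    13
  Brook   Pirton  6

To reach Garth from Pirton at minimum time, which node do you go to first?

Enumerating some paths:
Pirton - Orton - Hale - Garth: 11+20+23 = 54
Pirton - Orton - Brook - Hale - Garth: 11+6+6+23 = 46
Pirton - Brook - Orton - Hale - Garth: 6+6+20+23 = 55
Pirton - Brook - Hale - Garth: 6+6+23 = 35
Cheapest is Pirton - Brook - Hale - Garth at 35 min.
So from Pirton the first move is to Brook.

Brook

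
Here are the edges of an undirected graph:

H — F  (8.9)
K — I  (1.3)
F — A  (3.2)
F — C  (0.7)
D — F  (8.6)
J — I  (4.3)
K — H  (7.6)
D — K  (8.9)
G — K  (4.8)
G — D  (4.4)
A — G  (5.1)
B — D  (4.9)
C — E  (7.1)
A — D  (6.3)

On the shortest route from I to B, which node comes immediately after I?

K

Compare a few routes:
I - K - G - A - D - B: 1.3+4.8+5.1+6.3+4.9 = 22.4
I - K - G - D - B: 1.3+4.8+4.4+4.9 = 15.4
I - K - D - B: 1.3+8.9+4.9 = 15.1
The minimum is 15.1 via I - K - D - B.
So from I the first move is to K.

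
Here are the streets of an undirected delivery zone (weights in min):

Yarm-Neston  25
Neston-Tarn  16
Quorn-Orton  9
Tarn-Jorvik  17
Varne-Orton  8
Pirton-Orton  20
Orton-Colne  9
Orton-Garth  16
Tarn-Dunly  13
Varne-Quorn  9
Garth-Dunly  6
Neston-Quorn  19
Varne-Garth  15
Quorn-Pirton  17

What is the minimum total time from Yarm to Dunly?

Enumerating some paths:
Yarm → Neston → Tarn → Dunly: 25+16+13 = 54
Yarm → Neston → Quorn → Varne → Garth → Dunly: 25+19+9+15+6 = 74
Yarm → Neston → Quorn → Orton → Varne → Garth → Dunly: 25+19+9+8+15+6 = 82
Yarm → Neston → Quorn → Orton → Garth → Dunly: 25+19+9+16+6 = 75
The minimum is 54 min via Yarm → Neston → Tarn → Dunly.

54 min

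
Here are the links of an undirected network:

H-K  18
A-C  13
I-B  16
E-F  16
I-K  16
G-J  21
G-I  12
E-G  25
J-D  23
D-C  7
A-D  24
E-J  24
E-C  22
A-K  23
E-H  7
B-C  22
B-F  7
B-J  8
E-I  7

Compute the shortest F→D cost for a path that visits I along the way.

Best F to I: F → B → I costing 23
Best I to D: I → E → C → D costing 36
Total via I: 23 + 36 = 59.

59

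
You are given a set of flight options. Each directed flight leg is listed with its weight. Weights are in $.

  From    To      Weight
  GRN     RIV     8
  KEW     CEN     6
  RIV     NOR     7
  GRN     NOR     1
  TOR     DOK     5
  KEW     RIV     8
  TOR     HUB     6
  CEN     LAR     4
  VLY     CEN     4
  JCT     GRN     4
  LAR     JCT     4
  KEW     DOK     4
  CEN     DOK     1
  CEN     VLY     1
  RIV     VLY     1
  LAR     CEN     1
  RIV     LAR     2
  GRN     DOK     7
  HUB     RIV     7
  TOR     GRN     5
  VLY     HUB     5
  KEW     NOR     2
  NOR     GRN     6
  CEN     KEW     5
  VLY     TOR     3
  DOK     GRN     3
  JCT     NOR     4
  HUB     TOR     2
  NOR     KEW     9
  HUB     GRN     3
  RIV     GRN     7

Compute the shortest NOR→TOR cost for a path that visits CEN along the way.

$19

Shortest NOR→CEN: NOR → KEW → CEN = 15
Best CEN to TOR: CEN → VLY → TOR costing 4
Total via CEN: 15 + 4 = $19.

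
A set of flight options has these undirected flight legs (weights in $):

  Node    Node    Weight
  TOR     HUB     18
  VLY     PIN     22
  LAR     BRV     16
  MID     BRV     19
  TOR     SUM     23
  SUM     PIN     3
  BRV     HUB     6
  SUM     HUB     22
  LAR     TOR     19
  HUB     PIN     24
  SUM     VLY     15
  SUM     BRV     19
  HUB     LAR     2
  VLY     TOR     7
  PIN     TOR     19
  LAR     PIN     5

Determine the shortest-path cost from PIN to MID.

$32

Running Dijkstra from PIN:
PIN: 0
SUM: 3  (via PIN)
LAR: 5  (via PIN)
HUB: 7  (via LAR)
BRV: 13  (via HUB)
VLY: 18  (via SUM)
TOR: 19  (via PIN)
MID: 32  (via BRV)
Shortest route: PIN–LAR–HUB–BRV–MID = $32.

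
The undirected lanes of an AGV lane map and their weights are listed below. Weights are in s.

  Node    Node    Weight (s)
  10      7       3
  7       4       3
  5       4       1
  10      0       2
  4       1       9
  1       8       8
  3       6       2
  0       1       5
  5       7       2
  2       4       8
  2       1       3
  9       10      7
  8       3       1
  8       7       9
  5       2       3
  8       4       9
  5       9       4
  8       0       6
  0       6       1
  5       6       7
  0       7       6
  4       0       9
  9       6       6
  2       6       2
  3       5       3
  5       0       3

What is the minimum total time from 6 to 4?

Enumerating some paths:
6 - 2 - 5 - 4: 2+3+1 = 6
6 - 0 - 5 - 4: 1+3+1 = 5
6 - 5 - 4: 7+1 = 8
6 - 3 - 5 - 4: 2+3+1 = 6
The minimum is 5 s via 6 - 0 - 5 - 4.

5 s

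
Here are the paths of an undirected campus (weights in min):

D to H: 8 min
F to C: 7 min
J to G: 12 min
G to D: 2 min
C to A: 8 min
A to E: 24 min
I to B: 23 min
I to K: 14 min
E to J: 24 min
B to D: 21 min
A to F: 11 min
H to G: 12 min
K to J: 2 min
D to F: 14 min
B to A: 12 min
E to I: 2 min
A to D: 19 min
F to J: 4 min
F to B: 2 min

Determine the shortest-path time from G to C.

Enumerating some paths:
G - D - F - C: 2+14+7 = 23
G - D - A - C: 2+19+8 = 29
G - J - F - A - C: 12+4+11+8 = 35
G - D - B - F - C: 2+21+2+7 = 32
Cheapest is G - D - F - C at 23 min.

23 min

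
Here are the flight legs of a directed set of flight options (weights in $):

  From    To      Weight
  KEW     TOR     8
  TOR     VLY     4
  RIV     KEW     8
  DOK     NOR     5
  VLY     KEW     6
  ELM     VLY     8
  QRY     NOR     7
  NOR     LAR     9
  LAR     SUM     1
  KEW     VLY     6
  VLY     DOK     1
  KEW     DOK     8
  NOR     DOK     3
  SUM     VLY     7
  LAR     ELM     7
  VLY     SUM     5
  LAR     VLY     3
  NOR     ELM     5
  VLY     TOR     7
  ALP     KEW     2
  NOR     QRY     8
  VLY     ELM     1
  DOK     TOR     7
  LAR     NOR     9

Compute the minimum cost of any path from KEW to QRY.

$20

Enumerating some paths:
KEW → DOK → NOR → QRY: 8+5+8 = 21
KEW → VLY → DOK → NOR → QRY: 6+1+5+8 = 20
KEW → TOR → VLY → DOK → NOR → QRY: 8+4+1+5+8 = 26
Cheapest is KEW → VLY → DOK → NOR → QRY at $20.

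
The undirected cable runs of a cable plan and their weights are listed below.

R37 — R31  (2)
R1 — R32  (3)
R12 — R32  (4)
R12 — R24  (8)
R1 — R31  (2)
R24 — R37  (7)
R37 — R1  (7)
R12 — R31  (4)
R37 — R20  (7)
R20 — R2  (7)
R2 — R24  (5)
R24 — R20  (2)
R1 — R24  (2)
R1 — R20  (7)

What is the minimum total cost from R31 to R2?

9

Enumerating some paths:
R31 → R1 → R24 → R2: 2+2+5 = 9
R31 → R1 → R24 → R20 → R2: 2+2+2+7 = 13
R31 → R37 → R24 → R2: 2+7+5 = 14
Cheapest is R31 → R1 → R24 → R2 at 9.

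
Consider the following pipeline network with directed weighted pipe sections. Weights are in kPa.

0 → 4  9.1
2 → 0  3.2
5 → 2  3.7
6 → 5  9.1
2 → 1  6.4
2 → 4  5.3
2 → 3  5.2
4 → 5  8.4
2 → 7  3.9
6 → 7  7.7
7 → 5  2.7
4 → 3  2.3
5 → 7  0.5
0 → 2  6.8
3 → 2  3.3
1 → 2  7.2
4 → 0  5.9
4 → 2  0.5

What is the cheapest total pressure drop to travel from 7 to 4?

Compare a few routes:
7 → 5 → 2 → 0 → 4: 2.7+3.7+3.2+9.1 = 18.7
7 → 5 → 2 → 4: 2.7+3.7+5.3 = 11.7
The minimum is 11.7 kPa via 7 → 5 → 2 → 4.

11.7 kPa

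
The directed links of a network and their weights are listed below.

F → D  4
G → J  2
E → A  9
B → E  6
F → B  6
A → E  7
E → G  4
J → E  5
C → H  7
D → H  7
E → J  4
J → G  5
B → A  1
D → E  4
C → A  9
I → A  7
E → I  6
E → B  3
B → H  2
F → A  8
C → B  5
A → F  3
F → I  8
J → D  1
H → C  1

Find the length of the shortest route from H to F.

10

Running Dijkstra from H:
H: 0
C: 1  (via H)
B: 6  (via C)
A: 7  (via B)
F: 10  (via A)
Shortest route: H–C–B–A–F = 10.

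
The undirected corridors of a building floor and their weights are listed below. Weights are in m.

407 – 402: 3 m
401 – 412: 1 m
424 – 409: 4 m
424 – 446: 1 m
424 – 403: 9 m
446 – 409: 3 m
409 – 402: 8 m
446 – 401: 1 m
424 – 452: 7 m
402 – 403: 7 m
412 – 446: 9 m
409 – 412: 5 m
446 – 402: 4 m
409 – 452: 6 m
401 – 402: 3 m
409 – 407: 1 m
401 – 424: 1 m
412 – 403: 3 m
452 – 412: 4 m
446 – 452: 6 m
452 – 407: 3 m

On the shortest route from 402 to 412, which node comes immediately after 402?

401

Compare a few routes:
402 - 401 - 412: 3+1 = 4
402 - 446 - 401 - 412: 4+1+1 = 6
Cheapest is 402 - 401 - 412 at 4 m.
So from 402 the first move is to 401.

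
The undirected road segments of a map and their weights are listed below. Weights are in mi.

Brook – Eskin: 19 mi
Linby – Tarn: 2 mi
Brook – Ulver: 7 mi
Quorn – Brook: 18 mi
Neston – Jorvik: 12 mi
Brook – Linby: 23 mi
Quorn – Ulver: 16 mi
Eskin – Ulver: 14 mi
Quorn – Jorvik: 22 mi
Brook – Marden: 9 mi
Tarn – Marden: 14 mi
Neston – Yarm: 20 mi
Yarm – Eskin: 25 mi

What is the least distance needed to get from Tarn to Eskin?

Candidate routes:
Tarn → Marden → Brook → Ulver → Eskin: 14+9+7+14 = 44
Tarn → Marden → Brook → Eskin: 14+9+19 = 42
The minimum is 42 mi via Tarn → Marden → Brook → Eskin.

42 mi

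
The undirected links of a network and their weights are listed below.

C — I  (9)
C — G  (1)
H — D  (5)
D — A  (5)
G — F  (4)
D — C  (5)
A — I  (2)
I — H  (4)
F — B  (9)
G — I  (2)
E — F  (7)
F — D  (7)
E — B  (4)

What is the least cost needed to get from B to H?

Candidate routes:
B–F–D–H: 9+7+5 = 21
B–F–G–I–H: 9+4+2+4 = 19
B–E–F–G–I–H: 4+7+4+2+4 = 21
Cheapest is B–F–G–I–H at 19.

19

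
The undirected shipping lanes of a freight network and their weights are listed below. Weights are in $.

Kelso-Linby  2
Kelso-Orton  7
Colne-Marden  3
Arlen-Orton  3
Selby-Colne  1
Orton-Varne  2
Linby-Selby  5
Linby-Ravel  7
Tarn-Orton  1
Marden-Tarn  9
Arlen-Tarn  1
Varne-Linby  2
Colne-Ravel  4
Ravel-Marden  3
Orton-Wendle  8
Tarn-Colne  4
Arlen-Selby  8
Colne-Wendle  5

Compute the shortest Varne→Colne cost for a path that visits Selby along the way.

Shortest Varne→Selby: Varne → Linby → Selby = 7
Best Selby to Colne: Selby → Colne costing 1
Total via Selby: 7 + 1 = $8.

$8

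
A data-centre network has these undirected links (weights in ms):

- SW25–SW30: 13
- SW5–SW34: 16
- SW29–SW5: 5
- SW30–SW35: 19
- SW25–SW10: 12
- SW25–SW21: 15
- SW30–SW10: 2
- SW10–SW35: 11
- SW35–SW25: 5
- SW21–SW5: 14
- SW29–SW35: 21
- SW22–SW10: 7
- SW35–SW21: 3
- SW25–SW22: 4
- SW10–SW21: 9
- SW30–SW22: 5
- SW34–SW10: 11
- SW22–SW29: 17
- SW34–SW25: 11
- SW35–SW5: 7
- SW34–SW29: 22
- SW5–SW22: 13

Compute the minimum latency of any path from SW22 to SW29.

Shortest distances from SW22:
SW22: 0
SW25: 4  (via SW22)
SW30: 5  (via SW22)
SW10: 7  (via SW22)
SW35: 9  (via SW25)
SW21: 12  (via SW35)
SW5: 13  (via SW22)
SW34: 15  (via SW25)
SW29: 17  (via SW22)
Shortest route: SW22–SW29 = 17 ms.

17 ms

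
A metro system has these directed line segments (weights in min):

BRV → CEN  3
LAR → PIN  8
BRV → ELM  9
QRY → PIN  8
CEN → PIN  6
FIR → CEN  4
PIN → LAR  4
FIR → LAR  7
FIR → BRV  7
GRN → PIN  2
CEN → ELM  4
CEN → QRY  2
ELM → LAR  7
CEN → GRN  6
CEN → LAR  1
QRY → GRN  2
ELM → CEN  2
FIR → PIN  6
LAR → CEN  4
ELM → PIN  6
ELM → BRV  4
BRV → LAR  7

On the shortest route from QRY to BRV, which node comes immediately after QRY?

Candidate routes:
QRY - GRN - PIN - LAR - CEN - ELM - BRV: 2+2+4+4+4+4 = 20
QRY - PIN - LAR - CEN - ELM - BRV: 8+4+4+4+4 = 24
The minimum is 20 min via QRY - GRN - PIN - LAR - CEN - ELM - BRV.
So from QRY the first move is to GRN.

GRN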